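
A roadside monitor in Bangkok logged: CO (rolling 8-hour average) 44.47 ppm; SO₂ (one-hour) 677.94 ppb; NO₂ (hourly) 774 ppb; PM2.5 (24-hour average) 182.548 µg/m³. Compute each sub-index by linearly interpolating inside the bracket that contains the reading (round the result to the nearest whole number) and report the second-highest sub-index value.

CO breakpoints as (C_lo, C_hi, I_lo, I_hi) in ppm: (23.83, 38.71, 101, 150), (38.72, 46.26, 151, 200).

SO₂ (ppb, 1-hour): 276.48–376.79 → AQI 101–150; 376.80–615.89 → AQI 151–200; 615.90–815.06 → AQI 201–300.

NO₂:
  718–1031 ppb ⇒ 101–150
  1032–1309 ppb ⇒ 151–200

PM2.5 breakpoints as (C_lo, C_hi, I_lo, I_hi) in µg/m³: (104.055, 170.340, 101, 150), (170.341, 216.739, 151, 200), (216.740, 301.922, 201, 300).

CO: 44.47 ∈ [38.72, 46.26] ↔ index [151, 200].
151 + (44.47−38.72)·(200−151)/(46.26−38.72) = 151 + 5.75·49/7.54 ≈ 188.37, so AQI = 188.
SO₂: row 615.90–815.06 (AQI 201–300). (300−201)·(677.94−615.90)/(815.06−615.90) + 201 = 99·62.04/199.16 + 201 ≈ 231.84 → 232.
NO₂: 774 ∈ [718, 1031] ↔ index [101, 150].
101 + (774−718)·(150−101)/(1031−718) = 101 + 56·49/313 ≈ 109.77, so AQI = 110.
PM2.5 182.548: bracket 170.341–216.739 → index 151–200; slope 49/46.398, offset 12.207.
AQI = 151 + 49/46.398·12.207 ≈ 163.89 ⇒ 164.
Sub-indices: CO→188, SO₂→232, NO₂→110, PM2.5→164. Ranked high→low: 232, 188, 164, 110. Second-highest sub-index = 188.

188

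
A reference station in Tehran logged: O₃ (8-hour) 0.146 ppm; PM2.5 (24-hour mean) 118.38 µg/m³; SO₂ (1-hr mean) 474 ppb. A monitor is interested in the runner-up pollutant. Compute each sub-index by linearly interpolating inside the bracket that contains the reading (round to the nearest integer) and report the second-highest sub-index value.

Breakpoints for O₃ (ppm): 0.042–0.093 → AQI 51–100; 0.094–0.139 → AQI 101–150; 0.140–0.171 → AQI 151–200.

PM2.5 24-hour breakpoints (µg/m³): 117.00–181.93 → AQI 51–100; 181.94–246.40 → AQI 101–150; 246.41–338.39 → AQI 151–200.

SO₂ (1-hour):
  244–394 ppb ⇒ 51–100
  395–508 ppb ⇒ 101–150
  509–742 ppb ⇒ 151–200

135

O₃: row 0.140–0.171 (AQI 151–200). (200−151)·(0.146−0.140)/(0.171−0.140) + 151 = 49·0.006/0.031 + 151 ≈ 160.48 → 160.
PM2.5: 118.38 ∈ [117.00, 181.93] ↔ index [51, 100].
51 + (118.38−117.00)·(100−51)/(181.93−117.00) = 51 + 1.38·49/64.93 ≈ 52.04, so AQI = 52.
SO₂: 474 ∈ [395, 508] ↔ index [101, 150].
101 + (474−395)·(150−101)/(508−395) = 101 + 79·49/113 ≈ 135.26, so AQI = 135.
Sub-indices: O₃→160, PM2.5→52, SO₂→135. Ranked high→low: 160, 135, 52. Second-highest sub-index = 135.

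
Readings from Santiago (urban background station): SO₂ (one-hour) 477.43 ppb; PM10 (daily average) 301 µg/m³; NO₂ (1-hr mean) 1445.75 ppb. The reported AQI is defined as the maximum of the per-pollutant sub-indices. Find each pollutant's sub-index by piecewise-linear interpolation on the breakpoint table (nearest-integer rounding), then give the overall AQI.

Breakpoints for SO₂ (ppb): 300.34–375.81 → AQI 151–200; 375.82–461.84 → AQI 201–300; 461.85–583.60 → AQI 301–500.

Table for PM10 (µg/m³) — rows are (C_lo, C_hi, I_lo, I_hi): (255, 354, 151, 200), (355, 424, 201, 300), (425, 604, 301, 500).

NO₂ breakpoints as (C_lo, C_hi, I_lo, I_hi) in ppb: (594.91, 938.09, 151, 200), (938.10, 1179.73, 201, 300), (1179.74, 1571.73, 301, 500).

SO₂: 477.43 ∈ [461.85, 583.60] ↔ index [301, 500].
301 + (477.43−461.85)·(500−301)/(583.60−461.85) = 301 + 15.58·199/121.75 ≈ 326.47, so AQI = 326.
PM10: 301 lies in 255–354, so I_lo=151, I_hi=200, C_lo=255, C_hi=354.
(200−151)/(354−255) × (301−255) + 151 = 49/99 × 46 + 151 ≈ 173.77 → 174.
NO₂: 1445.75 lies in 1179.74–1571.73, so I_lo=301, I_hi=500, C_lo=1179.74, C_hi=1571.73.
(500−301)/(1571.73−1179.74) × (1445.75−1179.74) + 301 = 199/391.99 × 266.01 + 301 ≈ 436.04 → 436.
Sub-indices: SO₂→326, PM10→174, NO₂→436. Overall AQI = max = 436; dominant pollutant is NO₂.

436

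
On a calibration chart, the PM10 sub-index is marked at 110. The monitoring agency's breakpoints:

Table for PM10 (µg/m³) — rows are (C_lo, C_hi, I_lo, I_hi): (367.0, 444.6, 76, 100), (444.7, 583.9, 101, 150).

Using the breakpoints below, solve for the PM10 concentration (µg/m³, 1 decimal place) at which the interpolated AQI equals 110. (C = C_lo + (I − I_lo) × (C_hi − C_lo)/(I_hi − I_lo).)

470.3

AQI 110 lies in the 101–150 band, which corresponds to 444.7–583.9 µg/m³.
C = 444.7 + (110−101)×(583.9−444.7)/(150−101) = 444.7 + 9×139.2/49 ≈ 470.267 µg/m³ → 470.3 µg/m³ to 1 dp.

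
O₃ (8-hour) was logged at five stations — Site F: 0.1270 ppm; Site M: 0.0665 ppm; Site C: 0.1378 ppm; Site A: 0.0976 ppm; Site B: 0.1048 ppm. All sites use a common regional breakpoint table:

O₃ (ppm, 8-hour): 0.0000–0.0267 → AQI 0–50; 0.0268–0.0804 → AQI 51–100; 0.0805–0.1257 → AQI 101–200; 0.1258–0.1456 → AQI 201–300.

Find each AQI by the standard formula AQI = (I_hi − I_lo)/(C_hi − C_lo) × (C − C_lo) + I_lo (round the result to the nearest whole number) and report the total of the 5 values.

Site F: 0.1270 ∈ [0.1258, 0.1456] ↔ index [201, 300].
201 + (0.1270−0.1258)·(300−201)/(0.1456−0.1258) = 201 + 0.0012·99/0.0198 ≈ 207.00, so AQI = 207.
Site M: 0.0665 ∈ [0.0268, 0.0804] ↔ index [51, 100].
51 + (0.0665−0.0268)·(100−51)/(0.0804−0.0268) = 51 + 0.0397·49/0.0536 ≈ 87.29, so AQI = 87.
Site C 0.1378: bracket 0.1258–0.1456 → index 201–300; slope 99/0.0198, offset 0.0120.
AQI = 201 + 99/0.0198·0.0120 ≈ 261.00 ⇒ 261.
Site A: 0.0976 ∈ [0.0805, 0.1257] ↔ index [101, 200].
101 + (0.0976−0.0805)·(200−101)/(0.1257−0.0805) = 101 + 0.0171·99/0.0452 ≈ 138.45, so AQI = 138.
Site B: 0.1048 lies in 0.0805–0.1257, so I_lo=101, I_hi=200, C_lo=0.0805, C_hi=0.1257.
(200−101)/(0.1257−0.0805) × (0.1048−0.0805) + 101 = 99/0.0452 × 0.0243 + 101 ≈ 154.22 → 154.
AQIs: Site F=207, Site M=87, Site C=261, Site A=138, Site B=154. Sum = 207 + 87 + 261 + 138 + 154 = 847.

847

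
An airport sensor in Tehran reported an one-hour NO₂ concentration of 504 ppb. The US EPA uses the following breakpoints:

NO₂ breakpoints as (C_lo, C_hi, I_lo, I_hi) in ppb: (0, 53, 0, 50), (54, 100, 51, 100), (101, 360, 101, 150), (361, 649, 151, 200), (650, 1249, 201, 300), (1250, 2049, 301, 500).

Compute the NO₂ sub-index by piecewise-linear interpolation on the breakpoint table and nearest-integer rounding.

NO₂: 504 lies in 361–649, so I_lo=151, I_hi=200, C_lo=361, C_hi=649.
(200−151)/(649−361) × (504−361) + 151 = 49/288 × 143 + 151 ≈ 175.33 → 175.

175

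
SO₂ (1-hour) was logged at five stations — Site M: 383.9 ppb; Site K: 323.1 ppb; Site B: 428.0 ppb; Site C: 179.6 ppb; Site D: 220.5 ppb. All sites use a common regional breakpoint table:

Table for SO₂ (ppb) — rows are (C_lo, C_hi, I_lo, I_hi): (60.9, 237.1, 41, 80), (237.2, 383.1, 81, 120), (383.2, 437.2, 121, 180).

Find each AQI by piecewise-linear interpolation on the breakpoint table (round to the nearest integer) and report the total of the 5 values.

539

Site M: 383.9 ∈ [383.2, 437.2] ↔ index [121, 180].
121 + (383.9−383.2)·(180−121)/(437.2−383.2) = 121 + 0.7·59/54.0 ≈ 121.76, so AQI = 122.
Site K: 323.1 ∈ [237.2, 383.1] ↔ index [81, 120].
81 + (323.1−237.2)·(120−81)/(383.1−237.2) = 81 + 85.9·39/145.9 ≈ 103.96, so AQI = 104.
Site B: row 383.2–437.2 (AQI 121–180). (180−121)·(428.0−383.2)/(437.2−383.2) + 121 = 59·44.8/54.0 + 121 ≈ 169.95 → 170.
Site C: 179.6 ∈ [60.9, 237.1] ↔ index [41, 80].
41 + (179.6−60.9)·(80−41)/(237.1−60.9) = 41 + 118.7·39/176.2 ≈ 67.27, so AQI = 67.
Site D 220.5: bracket 60.9–237.1 → index 41–80; slope 39/176.2, offset 159.6.
AQI = 41 + 39/176.2·159.6 ≈ 76.33 ⇒ 76.
AQIs: Site M=122, Site K=104, Site B=170, Site C=67, Site D=76. Sum = 122 + 104 + 170 + 67 + 76 = 539.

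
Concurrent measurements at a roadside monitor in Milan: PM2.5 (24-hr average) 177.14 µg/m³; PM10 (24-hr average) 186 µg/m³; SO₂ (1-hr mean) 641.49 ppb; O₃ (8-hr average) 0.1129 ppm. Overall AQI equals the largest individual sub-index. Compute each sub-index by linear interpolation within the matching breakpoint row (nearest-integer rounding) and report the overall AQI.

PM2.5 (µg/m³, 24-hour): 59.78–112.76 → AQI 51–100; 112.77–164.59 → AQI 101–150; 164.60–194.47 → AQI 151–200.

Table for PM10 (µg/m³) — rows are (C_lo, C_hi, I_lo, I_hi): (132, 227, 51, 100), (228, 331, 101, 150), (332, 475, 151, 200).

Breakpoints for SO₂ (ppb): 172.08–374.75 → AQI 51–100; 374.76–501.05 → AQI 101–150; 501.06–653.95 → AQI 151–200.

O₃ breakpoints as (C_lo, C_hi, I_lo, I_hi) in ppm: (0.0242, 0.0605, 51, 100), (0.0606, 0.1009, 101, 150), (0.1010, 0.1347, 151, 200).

196

PM2.5: 177.14 ∈ [164.60, 194.47] ↔ index [151, 200].
151 + (177.14−164.60)·(200−151)/(194.47−164.60) = 151 + 12.54·49/29.87 ≈ 171.57, so AQI = 172.
PM10: row 132–227 (AQI 51–100). (100−51)·(186−132)/(227−132) + 51 = 49·54/95 + 51 ≈ 78.85 → 79.
SO₂: 641.49 ∈ [501.06, 653.95] ↔ index [151, 200].
151 + (641.49−501.06)·(200−151)/(653.95−501.06) = 151 + 140.43·49/152.89 ≈ 196.01, so AQI = 196.
O₃ 0.1129: bracket 0.1010–0.1347 → index 151–200; slope 49/0.0337, offset 0.0119.
AQI = 151 + 49/0.0337·0.0119 ≈ 168.30 ⇒ 168.
Sub-indices: PM2.5→172, PM10→79, SO₂→196, O₃→168. Overall AQI = max = 196; dominant pollutant is SO₂.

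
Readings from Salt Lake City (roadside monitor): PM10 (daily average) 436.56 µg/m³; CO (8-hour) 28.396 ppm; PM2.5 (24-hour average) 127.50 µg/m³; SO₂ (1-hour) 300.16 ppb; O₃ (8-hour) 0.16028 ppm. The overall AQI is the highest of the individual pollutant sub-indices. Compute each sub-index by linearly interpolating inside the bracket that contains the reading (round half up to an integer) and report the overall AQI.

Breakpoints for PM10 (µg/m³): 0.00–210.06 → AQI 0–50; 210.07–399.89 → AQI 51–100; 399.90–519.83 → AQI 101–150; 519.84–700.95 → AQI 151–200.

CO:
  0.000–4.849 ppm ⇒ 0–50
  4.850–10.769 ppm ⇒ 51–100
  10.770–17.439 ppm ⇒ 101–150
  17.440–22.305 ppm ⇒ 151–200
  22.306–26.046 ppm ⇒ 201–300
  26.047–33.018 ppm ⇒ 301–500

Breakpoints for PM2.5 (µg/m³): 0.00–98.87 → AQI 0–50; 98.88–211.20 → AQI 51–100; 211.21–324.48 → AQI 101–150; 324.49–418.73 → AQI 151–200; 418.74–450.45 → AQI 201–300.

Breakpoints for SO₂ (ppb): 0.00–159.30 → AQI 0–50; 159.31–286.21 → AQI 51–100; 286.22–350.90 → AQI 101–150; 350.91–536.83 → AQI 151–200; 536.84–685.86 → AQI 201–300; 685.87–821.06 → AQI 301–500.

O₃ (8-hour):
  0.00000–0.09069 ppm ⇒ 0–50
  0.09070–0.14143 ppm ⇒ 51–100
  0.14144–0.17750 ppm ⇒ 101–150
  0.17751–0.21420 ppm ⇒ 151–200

PM10: row 399.90–519.83 (AQI 101–150). (150−101)·(436.56−399.90)/(519.83−399.90) + 101 = 49·36.66/119.93 + 101 ≈ 115.98 → 116.
CO: 28.396 ∈ [26.047, 33.018] ↔ index [301, 500].
301 + (28.396−26.047)·(500−301)/(33.018−26.047) = 301 + 2.349·199/6.971 ≈ 368.06, so AQI = 368.
PM2.5: 127.50 ∈ [98.88, 211.20] ↔ index [51, 100].
51 + (127.50−98.88)·(100−51)/(211.20−98.88) = 51 + 28.62·49/112.32 ≈ 63.49, so AQI = 63.
SO₂ 300.16: bracket 286.22–350.90 → index 101–150; slope 49/64.68, offset 13.94.
AQI = 101 + 49/64.68·13.94 ≈ 111.56 ⇒ 112.
O₃: row 0.14144–0.17750 (AQI 101–150). (150−101)·(0.16028−0.14144)/(0.17750−0.14144) + 101 = 49·0.01884/0.03606 + 101 ≈ 126.60 → 127.
Sub-indices: PM10→116, CO→368, PM2.5→63, SO₂→112, O₃→127. Overall AQI = max = 368; dominant pollutant is CO.
AQI 368: Hazardous.

368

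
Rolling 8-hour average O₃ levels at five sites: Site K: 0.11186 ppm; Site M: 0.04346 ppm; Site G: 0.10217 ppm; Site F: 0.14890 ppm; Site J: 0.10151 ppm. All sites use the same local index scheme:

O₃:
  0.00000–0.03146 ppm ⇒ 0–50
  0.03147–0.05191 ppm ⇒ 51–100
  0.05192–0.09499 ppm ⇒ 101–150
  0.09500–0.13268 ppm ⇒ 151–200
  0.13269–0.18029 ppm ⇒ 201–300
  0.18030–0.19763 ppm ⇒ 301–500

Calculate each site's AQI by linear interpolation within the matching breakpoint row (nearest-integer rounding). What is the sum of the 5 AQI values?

807

Site K: 0.11186 ∈ [0.09500, 0.13268] ↔ index [151, 200].
151 + (0.11186−0.09500)·(200−151)/(0.13268−0.09500) = 151 + 0.01686·49/0.03768 ≈ 172.93, so AQI = 173.
Site M: 0.04346 lies in 0.03147–0.05191, so I_lo=51, I_hi=100, C_lo=0.03147, C_hi=0.05191.
(100−51)/(0.05191−0.03147) × (0.04346−0.03147) + 51 = 49/0.02044 × 0.01199 + 51 ≈ 79.74 → 80.
Site G: 0.10217 ∈ [0.09500, 0.13268] ↔ index [151, 200].
151 + (0.10217−0.09500)·(200−151)/(0.13268−0.09500) = 151 + 0.00717·49/0.03768 ≈ 160.32, so AQI = 160.
Site F: 0.14890 lies in 0.13269–0.18029, so I_lo=201, I_hi=300, C_lo=0.13269, C_hi=0.18029.
(300−201)/(0.18029−0.13269) × (0.14890−0.13269) + 201 = 99/0.04760 × 0.01621 + 201 ≈ 234.71 → 235.
Site J: 0.10151 lies in 0.09500–0.13268, so I_lo=151, I_hi=200, C_lo=0.09500, C_hi=0.13268.
(200−151)/(0.13268−0.09500) × (0.10151−0.09500) + 151 = 49/0.03768 × 0.00651 + 151 ≈ 159.47 → 159.
AQIs: Site K=173, Site M=80, Site G=160, Site F=235, Site J=159. Sum = 173 + 80 + 160 + 235 + 159 = 807.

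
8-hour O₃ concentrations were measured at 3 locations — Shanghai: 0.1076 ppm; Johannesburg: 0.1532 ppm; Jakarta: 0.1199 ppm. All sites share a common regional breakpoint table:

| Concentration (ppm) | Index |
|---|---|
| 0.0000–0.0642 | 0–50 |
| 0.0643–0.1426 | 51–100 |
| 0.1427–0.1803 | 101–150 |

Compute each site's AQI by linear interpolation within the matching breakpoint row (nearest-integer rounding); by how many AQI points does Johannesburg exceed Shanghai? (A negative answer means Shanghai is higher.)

37

Shanghai 0.1076: bracket 0.0643–0.1426 → index 51–100; slope 49/0.0783, offset 0.0433.
AQI = 51 + 49/0.0783·0.0433 ≈ 78.10 ⇒ 78.
Johannesburg: 0.1532 ∈ [0.1427, 0.1803] ↔ index [101, 150].
101 + (0.1532−0.1427)·(150−101)/(0.1803−0.1427) = 101 + 0.0105·49/0.0376 ≈ 114.68, so AQI = 115.
Jakarta: row 0.0643–0.1426 (AQI 51–100). (100−51)·(0.1199−0.0643)/(0.1426−0.0643) + 51 = 49·0.0556/0.0783 + 51 ≈ 85.79 → 86.
AQIs: Shanghai=78, Johannesburg=115, Jakarta=86. Johannesburg (115) − Shanghai (78) = 37.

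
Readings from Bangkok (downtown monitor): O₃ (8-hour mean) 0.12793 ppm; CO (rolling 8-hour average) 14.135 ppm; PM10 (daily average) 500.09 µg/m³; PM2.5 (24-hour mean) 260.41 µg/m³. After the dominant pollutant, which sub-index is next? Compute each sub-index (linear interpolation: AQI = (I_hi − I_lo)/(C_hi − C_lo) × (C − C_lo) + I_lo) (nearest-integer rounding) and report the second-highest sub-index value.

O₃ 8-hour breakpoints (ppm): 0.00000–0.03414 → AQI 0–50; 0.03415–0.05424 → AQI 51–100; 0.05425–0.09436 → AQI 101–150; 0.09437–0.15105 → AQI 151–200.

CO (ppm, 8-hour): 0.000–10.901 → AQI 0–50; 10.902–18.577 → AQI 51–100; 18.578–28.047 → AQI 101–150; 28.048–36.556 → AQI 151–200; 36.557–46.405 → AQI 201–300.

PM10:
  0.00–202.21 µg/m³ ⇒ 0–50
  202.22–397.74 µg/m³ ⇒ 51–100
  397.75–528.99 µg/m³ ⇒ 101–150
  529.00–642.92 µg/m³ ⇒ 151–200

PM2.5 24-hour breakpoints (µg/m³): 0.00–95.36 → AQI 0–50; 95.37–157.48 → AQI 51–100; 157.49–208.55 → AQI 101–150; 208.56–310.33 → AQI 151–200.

176

O₃: 0.12793 lies in 0.09437–0.15105, so I_lo=151, I_hi=200, C_lo=0.09437, C_hi=0.15105.
(200−151)/(0.15105−0.09437) × (0.12793−0.09437) + 151 = 49/0.05668 × 0.03356 + 151 ≈ 180.01 → 180.
CO: 14.135 lies in 10.902–18.577, so I_lo=51, I_hi=100, C_lo=10.902, C_hi=18.577.
(100−51)/(18.577−10.902) × (14.135−10.902) + 51 = 49/7.675 × 3.233 + 51 ≈ 71.64 → 72.
PM10: 500.09 ∈ [397.75, 528.99] ↔ index [101, 150].
101 + (500.09−397.75)·(150−101)/(528.99−397.75) = 101 + 102.34·49/131.24 ≈ 139.21, so AQI = 139.
PM2.5: 260.41 ∈ [208.56, 310.33] ↔ index [151, 200].
151 + (260.41−208.56)·(200−151)/(310.33−208.56) = 151 + 51.85·49/101.77 ≈ 175.96, so AQI = 176.
Sub-indices: O₃→180, CO→72, PM10→139, PM2.5→176. Ranked high→low: 180, 176, 139, 72. Second-highest sub-index = 176.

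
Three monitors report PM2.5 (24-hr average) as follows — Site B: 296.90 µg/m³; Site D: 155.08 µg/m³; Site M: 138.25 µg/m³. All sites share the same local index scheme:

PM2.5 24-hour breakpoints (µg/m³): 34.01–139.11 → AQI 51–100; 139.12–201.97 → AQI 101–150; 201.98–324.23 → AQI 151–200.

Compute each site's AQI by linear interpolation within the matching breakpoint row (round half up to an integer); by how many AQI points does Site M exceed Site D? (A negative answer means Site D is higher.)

Site B 296.90: bracket 201.98–324.23 → index 151–200; slope 49/122.25, offset 94.92.
AQI = 151 + 49/122.25·94.92 ≈ 189.05 ⇒ 189.
Site D 155.08: bracket 139.12–201.97 → index 101–150; slope 49/62.85, offset 15.96.
AQI = 101 + 49/62.85·15.96 ≈ 113.44 ⇒ 113.
Site M: 138.25 lies in 34.01–139.11, so I_lo=51, I_hi=100, C_lo=34.01, C_hi=139.11.
(100−51)/(139.11−34.01) × (138.25−34.01) + 51 = 49/105.10 × 104.24 + 51 ≈ 99.60 → 100.
AQIs: Site B=189, Site D=113, Site M=100. Site M (100) − Site D (113) = -13.

-13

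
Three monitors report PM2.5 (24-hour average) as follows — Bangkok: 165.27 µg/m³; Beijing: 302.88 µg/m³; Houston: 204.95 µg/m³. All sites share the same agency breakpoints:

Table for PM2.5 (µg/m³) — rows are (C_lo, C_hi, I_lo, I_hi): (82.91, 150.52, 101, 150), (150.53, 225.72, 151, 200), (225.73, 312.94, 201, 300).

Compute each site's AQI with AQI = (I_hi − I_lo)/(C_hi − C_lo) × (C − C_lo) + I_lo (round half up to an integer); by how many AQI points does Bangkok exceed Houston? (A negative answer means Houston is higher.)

Bangkok: 165.27 ∈ [150.53, 225.72] ↔ index [151, 200].
151 + (165.27−150.53)·(200−151)/(225.72−150.53) = 151 + 14.74·49/75.19 ≈ 160.61, so AQI = 161.
Beijing: row 225.73–312.94 (AQI 201–300). (300−201)·(302.88−225.73)/(312.94−225.73) + 201 = 99·77.15/87.21 + 201 ≈ 288.58 → 289.
Houston: row 150.53–225.72 (AQI 151–200). (200−151)·(204.95−150.53)/(225.72−150.53) + 151 = 49·54.42/75.19 + 151 ≈ 186.46 → 186.
AQIs: Bangkok=161, Beijing=289, Houston=186. Bangkok (161) − Houston (186) = -25.

-25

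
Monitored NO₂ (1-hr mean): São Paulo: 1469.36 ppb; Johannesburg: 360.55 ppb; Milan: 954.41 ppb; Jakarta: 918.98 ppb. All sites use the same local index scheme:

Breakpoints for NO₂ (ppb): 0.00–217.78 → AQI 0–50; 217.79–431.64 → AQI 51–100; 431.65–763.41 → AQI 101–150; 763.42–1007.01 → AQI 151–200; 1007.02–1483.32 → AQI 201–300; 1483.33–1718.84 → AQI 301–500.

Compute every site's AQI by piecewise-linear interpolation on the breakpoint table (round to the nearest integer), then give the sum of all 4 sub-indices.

São Paulo: 1469.36 lies in 1007.02–1483.32, so I_lo=201, I_hi=300, C_lo=1007.02, C_hi=1483.32.
(300−201)/(1483.32−1007.02) × (1469.36−1007.02) + 201 = 99/476.30 × 462.34 + 201 ≈ 297.10 → 297.
Johannesburg: 360.55 lies in 217.79–431.64, so I_lo=51, I_hi=100, C_lo=217.79, C_hi=431.64.
(100−51)/(431.64−217.79) × (360.55−217.79) + 51 = 49/213.85 × 142.76 + 51 ≈ 83.71 → 84.
Milan: row 763.42–1007.01 (AQI 151–200). (200−151)·(954.41−763.42)/(1007.01−763.42) + 151 = 49·190.99/243.59 + 151 ≈ 189.42 → 189.
Jakarta: row 763.42–1007.01 (AQI 151–200). (200−151)·(918.98−763.42)/(1007.01−763.42) + 151 = 49·155.56/243.59 + 151 ≈ 182.29 → 182.
AQIs: São Paulo=297, Johannesburg=84, Milan=189, Jakarta=182. Sum = 297 + 84 + 189 + 182 = 752.

752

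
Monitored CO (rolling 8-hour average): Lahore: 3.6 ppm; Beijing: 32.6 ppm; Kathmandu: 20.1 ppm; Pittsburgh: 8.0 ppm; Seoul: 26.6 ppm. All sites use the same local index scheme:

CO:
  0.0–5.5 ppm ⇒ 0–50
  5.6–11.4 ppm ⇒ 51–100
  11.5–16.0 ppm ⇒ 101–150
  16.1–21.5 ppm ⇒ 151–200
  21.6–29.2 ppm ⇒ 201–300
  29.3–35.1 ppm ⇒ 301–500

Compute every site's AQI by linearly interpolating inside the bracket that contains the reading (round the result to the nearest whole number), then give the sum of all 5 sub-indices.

971

Lahore: 3.6 lies in 0.0–5.5, so I_lo=0, I_hi=50, C_lo=0.0, C_hi=5.5.
(50−0)/(5.5−0.0) × (3.6−0.0) + 0 = 50/5.5 × 3.6 + 0 ≈ 32.73 → 33.
Beijing: row 29.3–35.1 (AQI 301–500). (500−301)·(32.6−29.3)/(35.1−29.3) + 301 = 199·3.3/5.8 + 301 ≈ 414.22 → 414.
Kathmandu: 20.1 ∈ [16.1, 21.5] ↔ index [151, 200].
151 + (20.1−16.1)·(200−151)/(21.5−16.1) = 151 + 4.0·49/5.4 ≈ 187.30, so AQI = 187.
Pittsburgh: 8.0 lies in 5.6–11.4, so I_lo=51, I_hi=100, C_lo=5.6, C_hi=11.4.
(100−51)/(11.4−5.6) × (8.0−5.6) + 51 = 49/5.8 × 2.4 + 51 ≈ 71.28 → 71.
Seoul 26.6: bracket 21.6–29.2 → index 201–300; slope 99/7.6, offset 5.0.
AQI = 201 + 99/7.6·5.0 ≈ 266.13 ⇒ 266.
AQIs: Lahore=33, Beijing=414, Kathmandu=187, Pittsburgh=71, Seoul=266. Sum = 33 + 414 + 187 + 71 + 266 = 971.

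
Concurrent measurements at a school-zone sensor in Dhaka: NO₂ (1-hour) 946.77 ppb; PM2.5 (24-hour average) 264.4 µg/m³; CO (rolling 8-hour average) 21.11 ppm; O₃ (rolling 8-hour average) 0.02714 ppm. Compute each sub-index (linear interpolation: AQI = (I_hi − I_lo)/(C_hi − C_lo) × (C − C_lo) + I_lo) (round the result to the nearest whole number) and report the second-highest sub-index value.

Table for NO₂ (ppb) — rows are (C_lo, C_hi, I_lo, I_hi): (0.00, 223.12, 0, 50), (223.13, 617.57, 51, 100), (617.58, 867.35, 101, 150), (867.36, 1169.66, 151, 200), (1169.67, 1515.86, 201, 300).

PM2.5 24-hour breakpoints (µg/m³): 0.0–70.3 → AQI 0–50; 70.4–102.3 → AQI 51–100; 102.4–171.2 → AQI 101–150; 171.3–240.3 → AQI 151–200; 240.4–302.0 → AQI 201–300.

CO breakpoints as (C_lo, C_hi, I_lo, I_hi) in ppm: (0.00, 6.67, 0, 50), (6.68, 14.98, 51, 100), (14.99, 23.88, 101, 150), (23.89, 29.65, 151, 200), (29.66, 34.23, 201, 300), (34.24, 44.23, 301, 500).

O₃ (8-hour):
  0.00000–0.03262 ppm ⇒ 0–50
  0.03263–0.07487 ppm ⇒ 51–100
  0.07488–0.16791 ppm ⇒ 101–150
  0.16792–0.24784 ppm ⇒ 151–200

NO₂: row 867.36–1169.66 (AQI 151–200). (200−151)·(946.77−867.36)/(1169.66−867.36) + 151 = 49·79.41/302.30 + 151 ≈ 163.87 → 164.
PM2.5: 264.4 ∈ [240.4, 302.0] ↔ index [201, 300].
201 + (264.4−240.4)·(300−201)/(302.0−240.4) = 201 + 24.0·99/61.6 ≈ 239.57, so AQI = 240.
CO 21.11: bracket 14.99–23.88 → index 101–150; slope 49/8.89, offset 6.12.
AQI = 101 + 49/8.89·6.12 ≈ 134.73 ⇒ 135.
O₃ 0.02714: bracket 0.00000–0.03262 → index 0–50; slope 50/0.03262, offset 0.02714.
AQI = 0 + 50/0.03262·0.02714 ≈ 41.60 ⇒ 42.
Sub-indices: NO₂→164, PM2.5→240, CO→135, O₃→42. Ranked high→low: 240, 164, 135, 42. Second-highest sub-index = 164.

164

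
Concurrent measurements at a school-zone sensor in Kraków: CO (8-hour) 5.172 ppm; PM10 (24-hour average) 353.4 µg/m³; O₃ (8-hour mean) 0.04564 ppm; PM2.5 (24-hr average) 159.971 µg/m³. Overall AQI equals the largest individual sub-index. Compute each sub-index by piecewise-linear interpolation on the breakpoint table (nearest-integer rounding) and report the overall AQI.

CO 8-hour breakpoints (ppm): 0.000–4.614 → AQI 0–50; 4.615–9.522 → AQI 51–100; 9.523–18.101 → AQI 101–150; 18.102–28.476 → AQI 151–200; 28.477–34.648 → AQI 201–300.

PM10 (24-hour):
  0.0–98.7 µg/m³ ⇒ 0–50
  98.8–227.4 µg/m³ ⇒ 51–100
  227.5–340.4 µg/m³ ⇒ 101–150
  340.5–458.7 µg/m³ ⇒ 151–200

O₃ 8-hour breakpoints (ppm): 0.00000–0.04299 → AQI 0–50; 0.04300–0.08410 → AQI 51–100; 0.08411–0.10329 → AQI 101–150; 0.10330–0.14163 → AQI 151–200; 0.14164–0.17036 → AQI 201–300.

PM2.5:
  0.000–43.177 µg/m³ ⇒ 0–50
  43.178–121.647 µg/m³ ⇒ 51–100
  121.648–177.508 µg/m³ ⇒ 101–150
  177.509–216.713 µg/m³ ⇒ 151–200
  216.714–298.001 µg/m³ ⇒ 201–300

CO: 5.172 ∈ [4.615, 9.522] ↔ index [51, 100].
51 + (5.172−4.615)·(100−51)/(9.522−4.615) = 51 + 0.557·49/4.907 ≈ 56.56, so AQI = 57.
PM10 353.4: bracket 340.5–458.7 → index 151–200; slope 49/118.2, offset 12.9.
AQI = 151 + 49/118.2·12.9 ≈ 156.35 ⇒ 156.
O₃: 0.04564 lies in 0.04300–0.08410, so I_lo=51, I_hi=100, C_lo=0.04300, C_hi=0.08410.
(100−51)/(0.08410−0.04300) × (0.04564−0.04300) + 51 = 49/0.04110 × 0.00264 + 51 ≈ 54.15 → 54.
PM2.5: 159.971 lies in 121.648–177.508, so I_lo=101, I_hi=150, C_lo=121.648, C_hi=177.508.
(150−101)/(177.508−121.648) × (159.971−121.648) + 101 = 49/55.860 × 38.323 + 101 ≈ 134.62 → 135.
Sub-indices: CO→57, PM10→156, O₃→54, PM2.5→135. Overall AQI = max = 156; dominant pollutant is PM10.

156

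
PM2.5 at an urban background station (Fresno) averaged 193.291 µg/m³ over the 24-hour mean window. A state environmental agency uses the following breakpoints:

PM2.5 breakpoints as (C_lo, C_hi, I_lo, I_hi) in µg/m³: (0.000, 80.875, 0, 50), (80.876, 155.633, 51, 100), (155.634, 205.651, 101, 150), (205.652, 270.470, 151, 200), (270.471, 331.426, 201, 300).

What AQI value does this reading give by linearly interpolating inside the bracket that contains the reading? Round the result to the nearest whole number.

138

PM2.5: row 155.634–205.651 (AQI 101–150). (150−101)·(193.291−155.634)/(205.651−155.634) + 101 = 49·37.657/50.017 + 101 ≈ 137.89 → 138.
AQI 138 falls in the Unhealthy for Sensitive Groups category.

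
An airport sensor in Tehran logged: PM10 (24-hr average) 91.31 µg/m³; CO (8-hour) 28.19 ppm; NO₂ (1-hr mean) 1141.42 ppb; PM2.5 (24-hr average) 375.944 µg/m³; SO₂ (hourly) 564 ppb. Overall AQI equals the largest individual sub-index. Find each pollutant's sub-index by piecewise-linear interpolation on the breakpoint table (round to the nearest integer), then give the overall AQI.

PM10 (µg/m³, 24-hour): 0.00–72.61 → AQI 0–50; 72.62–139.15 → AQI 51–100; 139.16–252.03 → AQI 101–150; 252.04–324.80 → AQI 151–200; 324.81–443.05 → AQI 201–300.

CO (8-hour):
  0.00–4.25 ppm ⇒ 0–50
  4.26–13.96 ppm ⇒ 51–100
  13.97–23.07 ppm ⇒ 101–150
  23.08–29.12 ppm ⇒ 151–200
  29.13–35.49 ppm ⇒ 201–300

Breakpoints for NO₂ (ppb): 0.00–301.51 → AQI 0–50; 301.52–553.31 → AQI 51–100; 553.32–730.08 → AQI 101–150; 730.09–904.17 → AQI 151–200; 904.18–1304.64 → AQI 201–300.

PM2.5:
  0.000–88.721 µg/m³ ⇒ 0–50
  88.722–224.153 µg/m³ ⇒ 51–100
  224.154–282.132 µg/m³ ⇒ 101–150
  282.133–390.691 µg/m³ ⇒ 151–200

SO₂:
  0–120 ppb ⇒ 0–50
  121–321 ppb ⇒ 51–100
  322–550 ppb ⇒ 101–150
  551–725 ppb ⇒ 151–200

PM10 91.31: bracket 72.62–139.15 → index 51–100; slope 49/66.53, offset 18.69.
AQI = 51 + 49/66.53·18.69 ≈ 64.77 ⇒ 65.
CO 28.19: bracket 23.08–29.12 → index 151–200; slope 49/6.04, offset 5.11.
AQI = 151 + 49/6.04·5.11 ≈ 192.46 ⇒ 192.
NO₂: 1141.42 ∈ [904.18, 1304.64] ↔ index [201, 300].
201 + (1141.42−904.18)·(300−201)/(1304.64−904.18) = 201 + 237.24·99/400.46 ≈ 259.65, so AQI = 260.
PM2.5: 375.944 ∈ [282.133, 390.691] ↔ index [151, 200].
151 + (375.944−282.133)·(200−151)/(390.691−282.133) = 151 + 93.811·49/108.558 ≈ 193.34, so AQI = 193.
SO₂: 564 ∈ [551, 725] ↔ index [151, 200].
151 + (564−551)·(200−151)/(725−551) = 151 + 13·49/174 ≈ 154.66, so AQI = 155.
Sub-indices: PM10→65, CO→192, NO₂→260, PM2.5→193, SO₂→155. Overall AQI = max = 260; dominant pollutant is NO₂.

260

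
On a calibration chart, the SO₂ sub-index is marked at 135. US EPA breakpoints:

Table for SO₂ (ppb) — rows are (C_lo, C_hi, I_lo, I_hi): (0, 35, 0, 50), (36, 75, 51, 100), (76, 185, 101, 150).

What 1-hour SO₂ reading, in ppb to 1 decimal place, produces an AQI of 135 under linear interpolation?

151.6

AQI 135 lies in the 101–150 band, which corresponds to 76–185 ppb.
C = 76 + (135−101)×(185−76)/(150−101) = 76 + 34×109/49 ≈ 151.633 ppb → 151.6 ppb to 1 dp.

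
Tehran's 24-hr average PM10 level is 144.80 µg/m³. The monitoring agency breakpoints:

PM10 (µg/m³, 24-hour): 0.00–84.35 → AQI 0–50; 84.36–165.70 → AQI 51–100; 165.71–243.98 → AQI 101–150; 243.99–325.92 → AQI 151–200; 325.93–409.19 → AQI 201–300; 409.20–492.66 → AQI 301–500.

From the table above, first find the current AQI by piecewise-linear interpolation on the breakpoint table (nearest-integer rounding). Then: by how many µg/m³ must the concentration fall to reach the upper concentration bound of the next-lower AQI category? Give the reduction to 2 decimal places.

60.45

PM10 144.80: bracket 84.36–165.70 → index 51–100; slope 49/81.34, offset 60.44.
AQI = 51 + 49/81.34·60.44 ≈ 87.41 ⇒ 87.
Current AQI 87 is in the Moderate range (51–100). The next-lower category tops out at AQI 50, whose upper concentration bound is 84.35 µg/m³.
Reduction needed = 144.80 − 84.35 = 60.45 µg/m³.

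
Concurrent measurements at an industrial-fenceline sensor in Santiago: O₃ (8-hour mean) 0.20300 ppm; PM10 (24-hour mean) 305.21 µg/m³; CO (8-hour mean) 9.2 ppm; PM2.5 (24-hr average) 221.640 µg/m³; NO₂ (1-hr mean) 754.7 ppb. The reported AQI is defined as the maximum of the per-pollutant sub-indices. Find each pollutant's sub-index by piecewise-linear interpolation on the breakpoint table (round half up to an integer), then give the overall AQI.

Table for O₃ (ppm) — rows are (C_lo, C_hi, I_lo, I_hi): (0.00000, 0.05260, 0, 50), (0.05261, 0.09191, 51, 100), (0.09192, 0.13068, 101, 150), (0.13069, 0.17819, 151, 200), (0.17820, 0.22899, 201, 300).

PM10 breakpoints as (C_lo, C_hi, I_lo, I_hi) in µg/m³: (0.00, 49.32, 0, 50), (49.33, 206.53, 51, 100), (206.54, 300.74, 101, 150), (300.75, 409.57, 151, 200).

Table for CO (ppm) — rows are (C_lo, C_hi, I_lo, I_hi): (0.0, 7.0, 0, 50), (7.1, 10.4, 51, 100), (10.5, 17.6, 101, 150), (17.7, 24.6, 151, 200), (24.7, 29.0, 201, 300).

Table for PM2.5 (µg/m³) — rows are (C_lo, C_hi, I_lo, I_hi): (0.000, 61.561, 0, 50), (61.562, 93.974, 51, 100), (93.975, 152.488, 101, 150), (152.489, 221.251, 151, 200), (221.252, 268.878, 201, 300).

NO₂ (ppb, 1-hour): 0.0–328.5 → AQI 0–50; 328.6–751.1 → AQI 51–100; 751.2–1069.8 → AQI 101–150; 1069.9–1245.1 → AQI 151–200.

O₃: row 0.17820–0.22899 (AQI 201–300). (300−201)·(0.20300−0.17820)/(0.22899−0.17820) + 201 = 99·0.02480/0.05079 + 201 ≈ 249.34 → 249.
PM10: row 300.75–409.57 (AQI 151–200). (200−151)·(305.21−300.75)/(409.57−300.75) + 151 = 49·4.46/108.82 + 151 ≈ 153.01 → 153.
CO 9.2: bracket 7.1–10.4 → index 51–100; slope 49/3.3, offset 2.1.
AQI = 51 + 49/3.3·2.1 ≈ 82.18 ⇒ 82.
PM2.5: 221.640 ∈ [221.252, 268.878] ↔ index [201, 300].
201 + (221.640−221.252)·(300−201)/(268.878−221.252) = 201 + 0.388·99/47.626 ≈ 201.81, so AQI = 202.
NO₂: 754.7 ∈ [751.2, 1069.8] ↔ index [101, 150].
101 + (754.7−751.2)·(150−101)/(1069.8−751.2) = 101 + 3.5·49/318.6 ≈ 101.54, so AQI = 102.
Sub-indices: O₃→249, PM10→153, CO→82, PM2.5→202, NO₂→102. Overall AQI = max = 249; dominant pollutant is O₃.
AQI 249: Very Unhealthy.

249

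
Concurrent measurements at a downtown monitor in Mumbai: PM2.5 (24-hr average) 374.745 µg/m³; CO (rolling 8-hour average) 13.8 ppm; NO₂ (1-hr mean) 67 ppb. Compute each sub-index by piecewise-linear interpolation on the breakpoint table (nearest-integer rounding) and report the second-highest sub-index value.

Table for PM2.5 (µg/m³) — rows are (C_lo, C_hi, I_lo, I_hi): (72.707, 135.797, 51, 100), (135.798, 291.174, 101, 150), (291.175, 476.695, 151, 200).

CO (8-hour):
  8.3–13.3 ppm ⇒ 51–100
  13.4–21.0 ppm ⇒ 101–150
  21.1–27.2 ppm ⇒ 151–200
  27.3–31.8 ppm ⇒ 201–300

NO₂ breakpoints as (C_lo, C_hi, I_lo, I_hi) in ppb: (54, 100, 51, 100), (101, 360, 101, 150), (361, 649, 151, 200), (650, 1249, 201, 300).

104

PM2.5: 374.745 ∈ [291.175, 476.695] ↔ index [151, 200].
151 + (374.745−291.175)·(200−151)/(476.695−291.175) = 151 + 83.570·49/185.520 ≈ 173.07, so AQI = 173.
CO: row 13.4–21.0 (AQI 101–150). (150−101)·(13.8−13.4)/(21.0−13.4) + 101 = 49·0.4/7.6 + 101 ≈ 103.58 → 104.
NO₂: row 54–100 (AQI 51–100). (100−51)·(67−54)/(100−54) + 51 = 49·13/46 + 51 ≈ 64.85 → 65.
Sub-indices: PM2.5→173, CO→104, NO₂→65. Ranked high→low: 173, 104, 65. Second-highest sub-index = 104.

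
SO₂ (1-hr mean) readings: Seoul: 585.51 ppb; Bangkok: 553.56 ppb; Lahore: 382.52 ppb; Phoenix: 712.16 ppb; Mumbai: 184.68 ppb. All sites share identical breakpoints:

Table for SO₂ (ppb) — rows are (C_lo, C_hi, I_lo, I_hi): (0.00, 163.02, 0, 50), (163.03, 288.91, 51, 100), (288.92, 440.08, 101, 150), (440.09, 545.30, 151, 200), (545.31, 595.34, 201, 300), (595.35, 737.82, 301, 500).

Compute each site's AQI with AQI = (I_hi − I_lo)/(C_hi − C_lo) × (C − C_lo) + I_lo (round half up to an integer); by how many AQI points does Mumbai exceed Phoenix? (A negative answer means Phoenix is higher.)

-405

Seoul 585.51: bracket 545.31–595.34 → index 201–300; slope 99/50.03, offset 40.20.
AQI = 201 + 99/50.03·40.20 ≈ 280.55 ⇒ 281.
Bangkok: row 545.31–595.34 (AQI 201–300). (300−201)·(553.56−545.31)/(595.34−545.31) + 201 = 99·8.25/50.03 + 201 ≈ 217.33 → 217.
Lahore 382.52: bracket 288.92–440.08 → index 101–150; slope 49/151.16, offset 93.60.
AQI = 101 + 49/151.16·93.60 ≈ 131.34 ⇒ 131.
Phoenix: 712.16 lies in 595.35–737.82, so I_lo=301, I_hi=500, C_lo=595.35, C_hi=737.82.
(500−301)/(737.82−595.35) × (712.16−595.35) + 301 = 199/142.47 × 116.81 + 301 ≈ 464.16 → 464.
Mumbai: 184.68 lies in 163.03–288.91, so I_lo=51, I_hi=100, C_lo=163.03, C_hi=288.91.
(100−51)/(288.91−163.03) × (184.68−163.03) + 51 = 49/125.88 × 21.65 + 51 ≈ 59.43 → 59.
AQIs: Seoul=281, Bangkok=217, Lahore=131, Phoenix=464, Mumbai=59. Mumbai (59) − Phoenix (464) = -405.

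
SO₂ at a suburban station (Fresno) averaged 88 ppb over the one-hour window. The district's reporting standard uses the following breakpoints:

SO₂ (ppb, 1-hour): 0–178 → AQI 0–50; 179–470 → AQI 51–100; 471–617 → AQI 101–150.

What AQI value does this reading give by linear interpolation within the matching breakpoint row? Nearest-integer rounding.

25

SO₂: 88 ∈ [0, 178] ↔ index [0, 50].
0 + (88−0)·(50−0)/(178−0) = 0 + 88·50/178 ≈ 24.72, so AQI = 25.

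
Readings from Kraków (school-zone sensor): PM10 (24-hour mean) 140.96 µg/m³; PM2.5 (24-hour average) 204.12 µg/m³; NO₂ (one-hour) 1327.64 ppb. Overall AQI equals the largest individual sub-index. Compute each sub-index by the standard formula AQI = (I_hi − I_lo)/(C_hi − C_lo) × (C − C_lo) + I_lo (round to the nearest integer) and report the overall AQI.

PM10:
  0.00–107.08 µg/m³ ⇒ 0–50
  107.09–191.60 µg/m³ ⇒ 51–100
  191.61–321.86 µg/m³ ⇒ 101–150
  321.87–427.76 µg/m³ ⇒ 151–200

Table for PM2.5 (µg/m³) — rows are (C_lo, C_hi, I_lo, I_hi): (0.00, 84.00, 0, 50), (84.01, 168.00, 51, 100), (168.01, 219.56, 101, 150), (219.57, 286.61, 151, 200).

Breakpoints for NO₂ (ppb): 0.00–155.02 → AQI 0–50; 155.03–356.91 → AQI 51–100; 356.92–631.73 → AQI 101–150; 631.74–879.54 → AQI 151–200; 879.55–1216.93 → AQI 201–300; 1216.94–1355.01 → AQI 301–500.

461

PM10: 140.96 lies in 107.09–191.60, so I_lo=51, I_hi=100, C_lo=107.09, C_hi=191.60.
(100−51)/(191.60−107.09) × (140.96−107.09) + 51 = 49/84.51 × 33.87 + 51 ≈ 70.64 → 71.
PM2.5 204.12: bracket 168.01–219.56 → index 101–150; slope 49/51.55, offset 36.11.
AQI = 101 + 49/51.55·36.11 ≈ 135.32 ⇒ 135.
NO₂: 1327.64 ∈ [1216.94, 1355.01] ↔ index [301, 500].
301 + (1327.64−1216.94)·(500−301)/(1355.01−1216.94) = 301 + 110.70·199/138.07 ≈ 460.55, so AQI = 461.
Sub-indices: PM10→71, PM2.5→135, NO₂→461. Overall AQI = max = 461; dominant pollutant is NO₂.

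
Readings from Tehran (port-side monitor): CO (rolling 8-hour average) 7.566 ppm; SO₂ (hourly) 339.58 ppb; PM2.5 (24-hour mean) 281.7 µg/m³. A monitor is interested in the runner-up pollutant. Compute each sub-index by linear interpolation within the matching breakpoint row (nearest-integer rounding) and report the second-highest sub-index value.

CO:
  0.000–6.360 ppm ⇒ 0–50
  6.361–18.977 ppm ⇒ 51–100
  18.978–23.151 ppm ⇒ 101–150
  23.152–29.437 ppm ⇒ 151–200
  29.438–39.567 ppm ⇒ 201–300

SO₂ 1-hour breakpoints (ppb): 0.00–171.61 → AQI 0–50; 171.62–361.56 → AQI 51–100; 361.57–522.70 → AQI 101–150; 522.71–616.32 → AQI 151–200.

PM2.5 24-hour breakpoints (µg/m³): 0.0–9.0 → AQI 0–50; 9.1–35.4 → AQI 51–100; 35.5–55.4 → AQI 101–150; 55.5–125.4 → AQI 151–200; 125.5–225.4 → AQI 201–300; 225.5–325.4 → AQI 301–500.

94

CO: 7.566 lies in 6.361–18.977, so I_lo=51, I_hi=100, C_lo=6.361, C_hi=18.977.
(100−51)/(18.977−6.361) × (7.566−6.361) + 51 = 49/12.616 × 1.205 + 51 ≈ 55.68 → 56.
SO₂: row 171.62–361.56 (AQI 51–100). (100−51)·(339.58−171.62)/(361.56−171.62) + 51 = 49·167.96/189.94 + 51 ≈ 94.33 → 94.
PM2.5 281.7: bracket 225.5–325.4 → index 301–500; slope 199/99.9, offset 56.2.
AQI = 301 + 199/99.9·56.2 ≈ 412.95 ⇒ 413.
Sub-indices: CO→56, SO₂→94, PM2.5→413. Ranked high→low: 413, 94, 56. Second-highest sub-index = 94.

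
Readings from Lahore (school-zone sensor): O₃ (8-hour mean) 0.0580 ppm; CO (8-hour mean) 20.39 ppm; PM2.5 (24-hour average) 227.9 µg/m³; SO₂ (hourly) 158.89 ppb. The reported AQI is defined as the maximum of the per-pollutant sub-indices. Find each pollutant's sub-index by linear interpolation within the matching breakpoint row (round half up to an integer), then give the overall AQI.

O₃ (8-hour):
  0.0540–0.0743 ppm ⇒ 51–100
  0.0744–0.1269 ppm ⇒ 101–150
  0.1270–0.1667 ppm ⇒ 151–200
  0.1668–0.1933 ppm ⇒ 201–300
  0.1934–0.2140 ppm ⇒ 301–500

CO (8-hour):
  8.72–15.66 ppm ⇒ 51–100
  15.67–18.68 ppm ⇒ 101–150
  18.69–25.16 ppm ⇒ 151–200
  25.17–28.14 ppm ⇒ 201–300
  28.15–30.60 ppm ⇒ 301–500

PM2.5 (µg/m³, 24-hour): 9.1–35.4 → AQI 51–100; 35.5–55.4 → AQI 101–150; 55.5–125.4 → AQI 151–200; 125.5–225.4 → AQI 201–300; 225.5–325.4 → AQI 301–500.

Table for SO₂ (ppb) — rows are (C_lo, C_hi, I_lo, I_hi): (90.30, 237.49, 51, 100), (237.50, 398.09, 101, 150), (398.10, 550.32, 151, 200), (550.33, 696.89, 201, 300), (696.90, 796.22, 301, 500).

O₃: 0.0580 lies in 0.0540–0.0743, so I_lo=51, I_hi=100, C_lo=0.0540, C_hi=0.0743.
(100−51)/(0.0743−0.0540) × (0.0580−0.0540) + 51 = 49/0.0203 × 0.0040 + 51 ≈ 60.66 → 61.
CO 20.39: bracket 18.69–25.16 → index 151–200; slope 49/6.47, offset 1.70.
AQI = 151 + 49/6.47·1.70 ≈ 163.87 ⇒ 164.
PM2.5 227.9: bracket 225.5–325.4 → index 301–500; slope 199/99.9, offset 2.4.
AQI = 301 + 199/99.9·2.4 ≈ 305.78 ⇒ 306.
SO₂: row 90.30–237.49 (AQI 51–100). (100−51)·(158.89−90.30)/(237.49−90.30) + 51 = 49·68.59/147.19 + 51 ≈ 73.83 → 74.
Sub-indices: O₃→61, CO→164, PM2.5→306, SO₂→74. Overall AQI = max = 306; dominant pollutant is PM2.5.
AQI 306: Hazardous.

306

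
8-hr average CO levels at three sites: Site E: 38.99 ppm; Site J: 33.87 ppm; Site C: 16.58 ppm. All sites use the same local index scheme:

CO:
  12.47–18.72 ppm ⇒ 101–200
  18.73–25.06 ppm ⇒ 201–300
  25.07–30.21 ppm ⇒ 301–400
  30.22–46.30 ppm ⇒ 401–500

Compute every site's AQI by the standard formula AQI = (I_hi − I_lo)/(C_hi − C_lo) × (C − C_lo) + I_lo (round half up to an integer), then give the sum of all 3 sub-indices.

1044

Site E: 38.99 ∈ [30.22, 46.30] ↔ index [401, 500].
401 + (38.99−30.22)·(500−401)/(46.30−30.22) = 401 + 8.77·99/16.08 ≈ 454.99, so AQI = 455.
Site J 33.87: bracket 30.22–46.30 → index 401–500; slope 99/16.08, offset 3.65.
AQI = 401 + 99/16.08·3.65 ≈ 423.47 ⇒ 423.
Site C: 16.58 lies in 12.47–18.72, so I_lo=101, I_hi=200, C_lo=12.47, C_hi=18.72.
(200−101)/(18.72−12.47) × (16.58−12.47) + 101 = 99/6.25 × 4.11 + 101 ≈ 166.10 → 166.
AQIs: Site E=455, Site J=423, Site C=166. Sum = 455 + 423 + 166 = 1044.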